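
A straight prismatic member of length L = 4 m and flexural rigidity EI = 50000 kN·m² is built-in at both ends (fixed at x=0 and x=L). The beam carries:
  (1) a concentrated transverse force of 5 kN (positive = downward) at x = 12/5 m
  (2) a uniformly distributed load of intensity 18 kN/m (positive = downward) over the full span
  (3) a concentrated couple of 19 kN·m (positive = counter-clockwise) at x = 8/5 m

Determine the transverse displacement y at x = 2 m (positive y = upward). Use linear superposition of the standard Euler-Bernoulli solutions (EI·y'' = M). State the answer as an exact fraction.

y(2) = -49/234375 m

Load 1 — point force P=5 kN at a=12/5 m (b=L-a=8/5):
  y_1 = -Pb²x²(3aL-(3a+b)x)/(6L³EI)  [x≤a] = -5·(8/5)²·2²·(3·(12/5)·4-(3·(12/5)+(8/5))·2)/(6·4³·50000) = -7/234375 m
Load 2 — uniform load w=18 kN/m over full span:
  y_2 = -wx²(L-x)²/(24EI) = -18·2²·(4-2)²/(24·50000) = -3/12500 m
Load 3 — applied couple M₀=19 kN·m at a=8/5 m (b=L-a=12/5):
  y_3 = (R_Ax³/6 - M_Ax²/2 - M₀(x-a)²/2)/EI  [x>a] with R_A=171/25, M_A=57/25 = ((171/25)·2³/6 - (57/25)·2²/2 - 19·(2-(8/5))²/2)/50000 = 19/312500 m
Superposition: y = Σ y_i = -49/234375 m ≈ -0.000209 m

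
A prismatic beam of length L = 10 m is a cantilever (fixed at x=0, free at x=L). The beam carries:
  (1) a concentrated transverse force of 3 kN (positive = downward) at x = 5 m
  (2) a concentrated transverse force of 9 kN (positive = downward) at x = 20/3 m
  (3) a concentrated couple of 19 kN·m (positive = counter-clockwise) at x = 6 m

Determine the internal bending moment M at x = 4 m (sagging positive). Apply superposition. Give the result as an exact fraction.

M(4) = -8 kN·m

Load 1 — point force P=3 kN at a=5 m (b=L-a=5):
  M_1 = -P(a-x)  [x≤a] = -3·(5-4) = -3 kN·m
Load 2 — point force P=9 kN at a=20/3 m (b=L-a=10/3):
  M_2 = -P(a-x)  [x≤a] = -9·((20/3)-4) = -24 kN·m
Load 3 — applied couple M₀=19 kN·m at a=6 m (b=L-a=4):
  M_3 = M₀  [x≤a] = 19 = 19 kN·m
Superposition: M = Σ M_i = -8 kN·m ≈ -8.000000 kN·m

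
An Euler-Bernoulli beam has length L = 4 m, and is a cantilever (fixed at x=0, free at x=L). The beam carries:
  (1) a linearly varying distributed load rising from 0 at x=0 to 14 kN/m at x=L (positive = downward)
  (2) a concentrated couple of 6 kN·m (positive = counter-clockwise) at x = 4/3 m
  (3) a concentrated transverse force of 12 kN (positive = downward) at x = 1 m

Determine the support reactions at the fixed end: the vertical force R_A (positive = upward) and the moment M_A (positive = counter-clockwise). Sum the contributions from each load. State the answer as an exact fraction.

R_A = 40 kN, M_A = 242/3 kN·m

Load 1 — triangular load w₀=14 kN/m (0→w₀ over full span):
  R_A = w₀L/2 = 14·4/2 = 28 kN
  M_A = w₀L²/3 = 14·4²/3 = 224/3 kN·m
Load 2 — applied couple M₀=6 kN·m at a=4/3 m (b=L-a=8/3):
  R_A = 0 kN
  M_A = -M₀ = -6 kN·m
Load 3 — point force P=12 kN at a=1 m (b=L-a=3):
  R_A = P = 12 kN
  M_A = Pa = 12·1 = 12 kN·m
Superposition: R_A = 40 kN, M_A = 242/3 kN·m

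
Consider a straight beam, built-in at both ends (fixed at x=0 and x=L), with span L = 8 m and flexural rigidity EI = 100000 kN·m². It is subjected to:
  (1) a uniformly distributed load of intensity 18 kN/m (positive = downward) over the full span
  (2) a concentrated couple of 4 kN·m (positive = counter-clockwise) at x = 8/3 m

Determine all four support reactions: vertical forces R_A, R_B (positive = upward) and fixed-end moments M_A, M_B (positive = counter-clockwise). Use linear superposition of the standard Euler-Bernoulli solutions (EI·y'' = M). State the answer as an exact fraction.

R_A = 218/3 kN, M_A = 96 kN·m, R_B = 214/3 kN, M_B = -284/3 kN·m

Load 1 — uniform load w=18 kN/m over full span:
  R_A = wL/2 = 18·8/2 = 72 kN
  M_A = wL²/12 = 18·8²/12 = 96 kN·m
  R_B = wL/2 = 18·8/2 = 72 kN
  M_B = -wL²/12 = -18·8²/12 = -96 kN·m
Load 2 — applied couple M₀=4 kN·m at a=8/3 m (b=L-a=16/3):
  R_A = 6M₀ab/L³ = 6·4·(8/3)·(16/3)/8³ = 2/3 kN
  M_A = M₀b(2a-b)/L² = 4·(16/3)·(2·(8/3)-(16/3))/8² = 0 kN·m
  R_B = -6M₀ab/L³ = -6·4·(8/3)·(16/3)/8³ = -2/3 kN
  M_B = M₀a(2b-a)/L² = 4·(8/3)·(2·(16/3)-(8/3))/8² = 4/3 kN·m
Superposition: R_A = 218/3 kN, M_A = 96 kN·m, R_B = 214/3 kN, M_B = -284/3 kN·m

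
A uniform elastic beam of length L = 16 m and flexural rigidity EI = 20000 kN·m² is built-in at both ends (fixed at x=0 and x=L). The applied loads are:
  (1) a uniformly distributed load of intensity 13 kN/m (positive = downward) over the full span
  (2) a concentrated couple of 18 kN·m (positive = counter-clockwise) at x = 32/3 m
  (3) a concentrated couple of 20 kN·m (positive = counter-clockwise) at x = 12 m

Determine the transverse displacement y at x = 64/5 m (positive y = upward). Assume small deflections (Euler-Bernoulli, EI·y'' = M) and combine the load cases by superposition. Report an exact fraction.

y(64/5) = -55303/1171875 m

Load 1 — uniform load w=13 kN/m over full span:
  y_1 = -wx²(L-x)²/(24EI) = -13·(64/5)²·(16-(64/5))²/(24·20000) = -53248/1171875 m
Load 2 — applied couple M₀=18 kN·m at a=32/3 m (b=L-a=16/3):
  y_2 = (R_Ax³/6 - M_Ax²/2 - M₀(x-a)²/2)/EI  [x>a] with R_A=3/2, M_A=6 = ((3/2)·(64/5)³/6 - 6·(64/5)²/2 - 18·((64/5)-(32/3))²/2)/20000 = -32/78125 m
Load 3 — applied couple M₀=20 kN·m at a=12 m (b=L-a=4):
  y_3 = (R_Ax³/6 - M_Ax²/2 - M₀(x-a)²/2)/EI  [x>a] with R_A=45/32, M_A=25/4 = ((45/32)·(64/5)³/6 - (25/4)·(64/5)²/2 - 20·((64/5)-12)²/2)/20000 = -21/15625 m
Superposition: y = Σ y_i = -55303/1171875 m ≈ -0.047192 m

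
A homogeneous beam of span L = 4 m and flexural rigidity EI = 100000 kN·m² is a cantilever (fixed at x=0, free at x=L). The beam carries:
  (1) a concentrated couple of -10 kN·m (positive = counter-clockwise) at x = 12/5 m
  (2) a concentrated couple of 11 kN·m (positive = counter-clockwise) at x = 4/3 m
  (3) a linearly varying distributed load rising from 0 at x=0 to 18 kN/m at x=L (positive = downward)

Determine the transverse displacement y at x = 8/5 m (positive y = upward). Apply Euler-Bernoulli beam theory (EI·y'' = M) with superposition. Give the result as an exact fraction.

y(8/5) = -1719287/1757812500 m

Load 1 — applied couple M₀=-10 kN·m at a=12/5 m (b=L-a=8/5):
  y_1 = M₀x²/(2EI)  [x≤a] = (-10)·(8/5)²/(2·100000) = -2/15625 m
Load 2 — applied couple M₀=11 kN·m at a=4/3 m (b=L-a=8/3):
  y_2 = M₀a(2x-a)/(2EI)  [x>a] = 11·(4/3)·(2·(8/5)-(4/3))/(2·100000) = 77/562500 m
Load 3 — triangular load w₀=18 kN/m (0→w₀ over full span):
  y_3 = (w₀Lx³/12-w₀L²x²/6-w₀x⁵/(120L))/EI = (18·4·(8/5)³/12-18·4²·(8/5)²/6-18·(8/5)⁵/(120·4))/100000 = -48192/48828125 m
Superposition: y = Σ y_i = -1719287/1757812500 m ≈ -0.000978 m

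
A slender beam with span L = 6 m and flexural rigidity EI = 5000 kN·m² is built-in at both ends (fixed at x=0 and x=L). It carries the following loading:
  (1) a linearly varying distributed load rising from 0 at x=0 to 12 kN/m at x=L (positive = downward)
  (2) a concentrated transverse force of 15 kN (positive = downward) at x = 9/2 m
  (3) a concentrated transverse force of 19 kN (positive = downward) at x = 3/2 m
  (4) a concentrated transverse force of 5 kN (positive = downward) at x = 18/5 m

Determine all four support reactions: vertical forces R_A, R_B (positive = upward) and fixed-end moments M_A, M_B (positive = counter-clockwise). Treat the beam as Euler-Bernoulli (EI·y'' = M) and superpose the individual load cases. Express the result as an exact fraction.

Load 1 — triangular load w₀=12 kN/m (0→w₀ over full span):
  R_A = 3w₀L/20 = 3·12·6/20 = 54/5 kN
  M_A = w₀L²/30 = 12·6²/30 = 72/5 kN·m
  R_B = 7w₀L/20 = 7·12·6/20 = 126/5 kN
  M_B = -w₀L²/20 = -12·6²/20 = -108/5 kN·m
Load 2 — point force P=15 kN at a=9/2 m (b=L-a=3/2):
  R_A = Pb²(3a+b)/L³ = 15·(3/2)²·(3·(9/2)+(3/2))/6³ = 75/32 kN
  M_A = Pab²/L² = 15·(9/2)·(3/2)²/6² = 135/32 kN·m
  R_B = Pa²(a+3b)/L³ = 15·(9/2)²·((9/2)+3·(3/2))/6³ = 405/32 kN
  M_B = -Pa²b/L² = -15·(9/2)²·(3/2)/6² = -405/32 kN·m
Load 3 — point force P=19 kN at a=3/2 m (b=L-a=9/2):
  R_A = Pb²(3a+b)/L³ = 19·(9/2)²·(3·(3/2)+(9/2))/6³ = 513/32 kN
  M_A = Pab²/L² = 19·(3/2)·(9/2)²/6² = 513/32 kN·m
  R_B = Pa²(a+3b)/L³ = 19·(3/2)²·((3/2)+3·(9/2))/6³ = 95/32 kN
  M_B = -Pa²b/L² = -19·(3/2)²·(9/2)/6² = -171/32 kN·m
Load 4 — point force P=5 kN at a=18/5 m (b=L-a=12/5):
  R_A = Pb²(3a+b)/L³ = 5·(12/5)²·(3·(18/5)+(12/5))/6³ = 44/25 kN
  M_A = Pab²/L² = 5·(18/5)·(12/5)²/6² = 72/25 kN·m
  R_B = Pa²(a+3b)/L³ = 5·(18/5)²·((18/5)+3·(12/5))/6³ = 81/25 kN
  M_B = -Pa²b/L² = -5·(18/5)²·(12/5)/6² = -108/25 kN·m
Superposition: R_A = 6187/200 kN, M_A = 3753/100 kN·m, R_B = 8813/200 kN, M_B = -1098/25 kN·m

R_A = 6187/200 kN, M_A = 3753/100 kN·m, R_B = 8813/200 kN, M_B = -1098/25 kN·m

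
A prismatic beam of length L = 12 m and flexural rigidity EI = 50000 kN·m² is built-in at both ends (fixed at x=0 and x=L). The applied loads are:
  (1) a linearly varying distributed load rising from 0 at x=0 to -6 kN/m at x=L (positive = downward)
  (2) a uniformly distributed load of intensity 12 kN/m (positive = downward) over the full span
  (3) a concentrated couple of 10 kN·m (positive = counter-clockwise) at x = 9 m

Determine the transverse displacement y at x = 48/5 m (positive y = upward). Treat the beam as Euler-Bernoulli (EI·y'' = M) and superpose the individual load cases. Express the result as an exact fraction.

Load 1 — triangular load w₀=-6 kN/m (0→w₀ over full span):
  y_1 = -w₀x²(L-x)²(x+2L)/(120LEI) = -(-6)·(48/5)²·(12-(48/5))²·((48/5)+2·12)/(120·12·50000) = 72576/48828125 m
Load 2 — uniform load w=12 kN/m over full span:
  y_2 = -wx²(L-x)²/(24EI) = -12·(48/5)²·(12-(48/5))²/(24·50000) = -10368/1953125 m
Load 3 — applied couple M₀=10 kN·m at a=9 m (b=L-a=3):
  y_3 = (R_Ax³/6 - M_Ax²/2 - M₀(x-a)²/2)/EI  [x>a] with R_A=15/16, M_A=25/8 = ((15/16)·(48/5)³/6 - (25/8)·(48/5)²/2 - 10·((48/5)-9)²/2)/50000 = -189/1250000 m
Superposition: y = Σ y_i = -3104109/781250000 m ≈ -0.003973 m

y(48/5) = -3104109/781250000 m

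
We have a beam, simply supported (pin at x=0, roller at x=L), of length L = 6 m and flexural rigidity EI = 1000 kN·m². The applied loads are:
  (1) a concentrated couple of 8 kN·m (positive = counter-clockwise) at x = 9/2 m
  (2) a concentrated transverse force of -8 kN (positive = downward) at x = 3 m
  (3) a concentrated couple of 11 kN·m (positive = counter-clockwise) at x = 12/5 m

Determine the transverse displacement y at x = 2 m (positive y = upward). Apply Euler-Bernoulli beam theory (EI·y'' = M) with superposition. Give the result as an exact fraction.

y(2) = 5321/225000 m

Load 1 — applied couple M₀=8 kN·m at a=9/2 m (b=L-a=3/2):
  y_1 = (M₀x³/(6L)+C₁x)/EI  [x≤a] with C₁=M₀(3b²-L²)/(6L)=-13/2 = (8·2³/(6·6)+(-13/2)·2)/1000 = -101/9000 m
Load 2 — point force P=-8 kN at a=3 m (b=L-a=3):
  y_2 = -Pbx(L²-b²-x²)/(6LEI)  [x≤a] = -(-8)·3·2·(6²-3²-2²)/(6·6·1000) = 23/750 m
Load 3 — applied couple M₀=11 kN·m at a=12/5 m (b=L-a=18/5):
  y_3 = (M₀x³/(6L)+C₁x)/EI  [x≤a] with C₁=M₀(3b²-L²)/(6L)=22/25 = (11·2³/(6·6)+(22/25)·2)/1000 = 473/112500 m
Superposition: y = Σ y_i = 5321/225000 m ≈ 0.023649 m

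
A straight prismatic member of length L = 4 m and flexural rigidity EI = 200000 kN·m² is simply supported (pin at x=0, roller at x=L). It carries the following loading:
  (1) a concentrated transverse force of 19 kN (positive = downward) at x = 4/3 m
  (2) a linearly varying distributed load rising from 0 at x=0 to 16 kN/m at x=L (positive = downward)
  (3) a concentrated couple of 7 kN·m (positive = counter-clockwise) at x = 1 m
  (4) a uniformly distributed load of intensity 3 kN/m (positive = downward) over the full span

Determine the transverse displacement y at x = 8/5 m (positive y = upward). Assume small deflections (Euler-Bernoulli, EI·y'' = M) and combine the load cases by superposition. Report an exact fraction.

y(8/5) = -42877987/168750000000 m

Load 1 — point force P=19 kN at a=4/3 m (b=L-a=8/3):
  y_1 = -Pa(L-x)(2Lx-a²-x²)/(6LEI)  [x>a] = -19·(4/3)·(4-(8/5))·(2·4·(8/5)-(4/3)²-(8/5)²)/(6·4·200000) = -2261/21093750 m
Load 2 — triangular load w₀=16 kN/m (0→w₀ over full span):
  y_2 = -w₀x(7L⁴-10L²x²+3x⁴)/(360LEI) = -16·(8/5)·(7·4⁴-10·4²·(8/5)²+3·(8/5)⁴)/(360·4·200000) = -18256/146484375 m
Load 3 — applied couple M₀=7 kN·m at a=1 m (b=L-a=3):
  y_3 = (M₀x³/(6L)-M₀(x-a)²/2+C₁x)/EI  [x>a] with C₁=M₀(3b²-L²)/(6L)=77/24 = (7·(8/5)³/(6·4)-7·((8/5)-1)²/2+(77/24)·(8/5))/200000 = 1267/50000000 m
Load 4 — uniform load w=3 kN/m over full span:
  y_4 = -wx(L³-2Lx²+x³)/(24EI) = -3·(8/5)·(4³-2·4·(8/5)²+(8/5)³)/(24·200000) = -93/1953125 m
Superposition: y = Σ y_i = -42877987/168750000000 m ≈ -0.000254 m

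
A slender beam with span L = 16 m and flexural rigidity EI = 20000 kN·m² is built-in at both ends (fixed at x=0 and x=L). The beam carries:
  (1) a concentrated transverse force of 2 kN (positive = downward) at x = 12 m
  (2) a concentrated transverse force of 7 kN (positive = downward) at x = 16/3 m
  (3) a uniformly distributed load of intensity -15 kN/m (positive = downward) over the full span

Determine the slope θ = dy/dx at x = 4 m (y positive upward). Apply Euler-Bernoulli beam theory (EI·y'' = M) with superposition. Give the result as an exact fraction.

Load 1 — point force P=2 kN at a=12 m (b=L-a=4):
  θ_1 = -Pb²x(2aL-(3a+b)x)/(2L³EI)  [x≤a] = -2·4²·4·(2·12·16-(3·12+4)·4)/(2·16³·20000) = -7/40000 rad
Load 2 — point force P=7 kN at a=16/3 m (b=L-a=32/3):
  θ_2 = -Pb²x(2aL-(3a+b)x)/(2L³EI)  [x≤a] = -7·(32/3)²·4·(2·(16/3)·16-(3·(16/3)+(32/3))·4)/(2·16³·20000) = -7/5625 rad
Load 3 — uniform load w=-15 kN/m over full span:
  θ_3 = -wx(L-x)(L-2x)/(12EI) = -(-15)·4·(16-4)·(16-2·4)/(12·20000) = 3/125 rad
Superposition: θ = Σ θ_i = 8129/360000 rad ≈ 0.022581 rad

θ(4) = 8129/360000 rad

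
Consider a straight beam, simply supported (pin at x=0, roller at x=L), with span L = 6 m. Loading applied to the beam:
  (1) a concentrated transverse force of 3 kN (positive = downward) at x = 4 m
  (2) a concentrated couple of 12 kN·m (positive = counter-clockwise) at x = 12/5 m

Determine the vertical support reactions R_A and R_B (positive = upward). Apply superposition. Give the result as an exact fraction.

Load 1 — point force P=3 kN at a=4 m (b=L-a=2):
  R_A = Pb/L = 3·2/6 = 1 kN
  R_B = Pa/L = 3·4/6 = 2 kN
Load 2 — applied couple M₀=12 kN·m at a=12/5 m (b=L-a=18/5):
  R_A = M₀/L = 12/6 = 2 kN
  R_B = -M₀/L = -12/6 = -2 kN
Superposition: R_A = 3 kN, R_B = 0 kN

R_A = 3 kN, R_B = 0 kN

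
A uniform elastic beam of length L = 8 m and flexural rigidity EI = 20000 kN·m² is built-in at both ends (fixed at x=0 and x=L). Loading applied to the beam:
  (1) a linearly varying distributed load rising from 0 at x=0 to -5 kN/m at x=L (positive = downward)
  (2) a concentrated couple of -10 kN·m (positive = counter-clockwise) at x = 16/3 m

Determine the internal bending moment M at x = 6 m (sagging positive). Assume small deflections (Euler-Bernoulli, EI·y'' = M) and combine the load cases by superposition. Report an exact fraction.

Load 1 — triangular load w₀=-5 kN/m (0→w₀ over full span):
  M_1 = 3w₀Lx/20 - w₀L²/30 - w₀x³/(6L) = 3·(-5)·8·6/20 - (-5)·8²/30 - (-5)·6³/(6·8) = -17/6 kN·m
Load 2 — applied couple M₀=-10 kN·m at a=16/3 m (b=L-a=8/3):
  M_2 = R_Ax - M_A - M₀  [x>a] with R_A=-5/3, M_A=-10/3 = (-5/3)·6 - (-10/3) - (-10) = 10/3 kN·m
Superposition: M = Σ M_i = 1/2 kN·m ≈ 0.500000 kN·m

M(6) = 1/2 kN·m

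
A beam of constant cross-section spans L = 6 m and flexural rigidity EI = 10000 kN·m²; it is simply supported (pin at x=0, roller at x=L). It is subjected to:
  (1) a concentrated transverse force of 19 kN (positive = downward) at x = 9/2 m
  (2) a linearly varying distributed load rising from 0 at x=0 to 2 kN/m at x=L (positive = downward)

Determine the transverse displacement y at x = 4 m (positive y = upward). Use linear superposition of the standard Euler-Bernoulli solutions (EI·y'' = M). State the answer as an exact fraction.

y(4) = -1027/144000 m

Load 1 — point force P=19 kN at a=9/2 m (b=L-a=3/2):
  y_1 = -Pbx(L²-b²-x²)/(6LEI)  [x≤a] = -19·(3/2)·4·(6²-(3/2)²-4²)/(6·6·10000) = -1349/240000 m
Load 2 — triangular load w₀=2 kN/m (0→w₀ over full span):
  y_2 = -w₀x(7L⁴-10L²x²+3x⁴)/(360LEI) = -2·4·(7·6⁴-10·6²·4²+3·4⁴)/(360·6·10000) = -17/11250 m
Superposition: y = Σ y_i = -1027/144000 m ≈ -0.007132 m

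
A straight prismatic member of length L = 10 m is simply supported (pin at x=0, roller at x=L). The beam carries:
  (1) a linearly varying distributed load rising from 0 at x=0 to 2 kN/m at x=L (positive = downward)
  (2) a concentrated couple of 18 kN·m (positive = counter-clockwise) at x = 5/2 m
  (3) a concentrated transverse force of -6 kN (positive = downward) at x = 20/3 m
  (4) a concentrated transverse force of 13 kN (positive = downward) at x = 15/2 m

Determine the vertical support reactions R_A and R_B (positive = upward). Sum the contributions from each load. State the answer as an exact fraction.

Load 1 — triangular load w₀=2 kN/m (0→w₀ over full span):
  R_A = w₀L/6 = 2·10/6 = 10/3 kN
  R_B = w₀L/3 = 2·10/3 = 20/3 kN
Load 2 — applied couple M₀=18 kN·m at a=5/2 m (b=L-a=15/2):
  R_A = M₀/L = 18/10 = 9/5 kN
  R_B = -M₀/L = -18/10 = -9/5 kN
Load 3 — point force P=-6 kN at a=20/3 m (b=L-a=10/3):
  R_A = Pb/L = (-6)·(10/3)/10 = -2 kN
  R_B = Pa/L = (-6)·(20/3)/10 = -4 kN
Load 4 — point force P=13 kN at a=15/2 m (b=L-a=5/2):
  R_A = Pb/L = 13·(5/2)/10 = 13/4 kN
  R_B = Pa/L = 13·(15/2)/10 = 39/4 kN
Superposition: R_A = 383/60 kN, R_B = 637/60 kN

R_A = 383/60 kN, R_B = 637/60 kN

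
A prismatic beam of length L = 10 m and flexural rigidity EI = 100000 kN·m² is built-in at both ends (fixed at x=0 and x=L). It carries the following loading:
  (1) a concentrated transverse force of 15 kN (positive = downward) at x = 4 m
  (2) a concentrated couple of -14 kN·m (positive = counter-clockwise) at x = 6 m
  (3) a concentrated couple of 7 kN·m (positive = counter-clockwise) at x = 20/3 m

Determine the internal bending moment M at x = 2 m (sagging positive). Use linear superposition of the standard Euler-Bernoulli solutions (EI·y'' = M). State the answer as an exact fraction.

Load 1 — point force P=15 kN at a=4 m (b=L-a=6):
  M_1 = Pb²(3a+b)x/L³ - Pab²/L²  [x≤a] = 15·6²·(3·4+6)·2/10³ - 15·4·6²/10² = -54/25 kN·m
Load 2 — applied couple M₀=-14 kN·m at a=6 m (b=L-a=4):
  M_2 = R_Ax - M_A  [x≤a] with R_A=-252/125, M_A=-112/25 = (-252/125)·2 - (-112/25) = 56/125 kN·m
Load 3 — applied couple M₀=7 kN·m at a=20/3 m (b=L-a=10/3):
  M_3 = R_Ax - M_A  [x≤a] with R_A=14/15, M_A=7/3 = (14/15)·2 - (7/3) = -7/15 kN·m
Superposition: M = Σ M_i = -817/375 kN·m ≈ -2.178667 kN·m

M(2) = -817/375 kN·m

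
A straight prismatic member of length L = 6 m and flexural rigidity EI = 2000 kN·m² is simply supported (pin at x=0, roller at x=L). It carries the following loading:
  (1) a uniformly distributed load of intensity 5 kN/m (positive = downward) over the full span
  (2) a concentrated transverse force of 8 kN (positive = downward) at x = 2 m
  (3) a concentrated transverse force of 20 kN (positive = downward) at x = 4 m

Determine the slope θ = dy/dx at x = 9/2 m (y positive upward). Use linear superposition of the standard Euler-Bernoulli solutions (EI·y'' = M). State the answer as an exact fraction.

θ(9/2) = 3437/96000 rad

Load 1 — uniform load w=5 kN/m over full span:
  θ_1 = -w(L³-6Lx²+4x³)/(24EI) = -5·(6³-6·6·(9/2)²+4·(9/2)³)/(24·2000) = 99/6400 rad
Load 2 — point force P=8 kN at a=2 m (b=L-a=4):
  θ_2 = -Pa(2L²-6Lx+3x²+a²)/(6LEI)  [x>a] = -8·2·(2·6²-6·6·(9/2)+3·(9/2)²+2²)/(6·6·2000) = 101/18000 rad
Load 3 — point force P=20 kN at a=4 m (b=L-a=2):
  θ_3 = -Pa(2L²-6Lx+3x²+a²)/(6LEI)  [x>a] = -20·4·(2·6²-6·6·(9/2)+3·(9/2)²+4²)/(6·6·2000) = 53/3600 rad
Superposition: θ = Σ θ_i = 3437/96000 rad ≈ 0.035802 rad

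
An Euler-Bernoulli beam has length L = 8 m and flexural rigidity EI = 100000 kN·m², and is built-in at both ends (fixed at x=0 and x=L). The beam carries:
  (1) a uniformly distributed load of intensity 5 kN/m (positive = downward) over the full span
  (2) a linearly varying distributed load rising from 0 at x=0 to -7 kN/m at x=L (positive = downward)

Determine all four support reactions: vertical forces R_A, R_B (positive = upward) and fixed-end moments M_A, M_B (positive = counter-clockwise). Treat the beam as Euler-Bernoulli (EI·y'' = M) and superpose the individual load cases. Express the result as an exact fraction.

Load 1 — uniform load w=5 kN/m over full span:
  R_A = wL/2 = 5·8/2 = 20 kN
  M_A = wL²/12 = 5·8²/12 = 80/3 kN·m
  R_B = wL/2 = 5·8/2 = 20 kN
  M_B = -wL²/12 = -5·8²/12 = -80/3 kN·m
Load 2 — triangular load w₀=-7 kN/m (0→w₀ over full span):
  R_A = 3w₀L/20 = 3·(-7)·8/20 = -42/5 kN
  M_A = w₀L²/30 = (-7)·8²/30 = -224/15 kN·m
  R_B = 7w₀L/20 = 7·(-7)·8/20 = -98/5 kN
  M_B = -w₀L²/20 = -(-7)·8²/20 = 112/5 kN·m
Superposition: R_A = 58/5 kN, M_A = 176/15 kN·m, R_B = 2/5 kN, M_B = -64/15 kN·m

R_A = 58/5 kN, M_A = 176/15 kN·m, R_B = 2/5 kN, M_B = -64/15 kN·m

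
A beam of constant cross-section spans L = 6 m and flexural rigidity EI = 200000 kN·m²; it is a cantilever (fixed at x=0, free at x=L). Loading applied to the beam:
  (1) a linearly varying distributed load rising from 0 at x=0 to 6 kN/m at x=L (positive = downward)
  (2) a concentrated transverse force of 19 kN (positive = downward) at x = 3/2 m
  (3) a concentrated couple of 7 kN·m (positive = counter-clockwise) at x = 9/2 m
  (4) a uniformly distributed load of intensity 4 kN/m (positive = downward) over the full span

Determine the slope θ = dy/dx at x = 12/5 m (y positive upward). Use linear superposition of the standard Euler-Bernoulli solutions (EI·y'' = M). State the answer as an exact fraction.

Load 1 — triangular load w₀=6 kN/m (0→w₀ over full span):
  θ_1 = (w₀Lx²/4-w₀L²x/3-w₀x⁴/(24L))/EI = (6·6·(12/5)²/4-6·6²·(12/5)/3-6·(12/5)⁴/(24·6))/200000 = -4779/7812500 rad
Load 2 — point force P=19 kN at a=3/2 m (b=L-a=9/2):
  θ_2 = -Pa²/(2EI)  [x>a] = -19·(3/2)²/(2·200000) = -171/1600000 rad
Load 3 — applied couple M₀=7 kN·m at a=9/2 m (b=L-a=3/2):
  θ_3 = M₀x/EI  [x≤a] = 7·(12/5)/200000 = 21/250000 rad
Load 4 — uniform load w=4 kN/m over full span:
  θ_4 = -wx(x²-3Lx+3L²)/(6EI) = -4·(12/5)·((12/5)²-3·6·(12/5)+3·6²)/(6·200000) = -441/781250 rad
Superposition: θ = Σ θ_i = -1199067/1000000000 rad ≈ -0.001199 rad

θ(12/5) = -1199067/1000000000 rad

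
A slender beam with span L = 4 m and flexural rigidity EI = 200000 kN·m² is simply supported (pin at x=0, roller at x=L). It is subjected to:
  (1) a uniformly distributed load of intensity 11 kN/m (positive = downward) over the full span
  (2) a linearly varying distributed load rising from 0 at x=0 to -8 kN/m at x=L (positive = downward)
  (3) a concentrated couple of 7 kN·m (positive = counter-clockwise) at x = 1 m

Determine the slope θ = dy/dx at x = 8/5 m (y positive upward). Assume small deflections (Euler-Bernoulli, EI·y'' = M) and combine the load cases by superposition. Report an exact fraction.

Load 1 — uniform load w=11 kN/m over full span:
  θ_1 = -w(L³-6Lx²+4x³)/(24EI) = -11·(4³-6·4·(8/5)²+4·(8/5)³)/(24·200000) = -407/9375000 rad
Load 2 — triangular load w₀=-8 kN/m (0→w₀ over full span):
  θ_2 = -w₀(7L⁴-30L²x²+15x⁴)/(360LEI) = -(-8)·(7·4⁴-30·4²·(8/5)²+15·(8/5)⁴)/(360·4·200000) = 323/17578125 rad
Load 3 — applied couple M₀=7 kN·m at a=1 m (b=L-a=3):
  θ_3 = (M₀x²/(2L)-M₀(x-a)+C₁)/EI  [x>a] with C₁=M₀(3b²-L²)/(6L)=77/24 = (7·(8/5)²/(2·4)-7·((8/5)-1)+(77/24))/200000 = 749/120000000 rad
Superposition: θ = Σ θ_i = -169169/9000000000 rad ≈ -0.000019 rad

θ(8/5) = -169169/9000000000 rad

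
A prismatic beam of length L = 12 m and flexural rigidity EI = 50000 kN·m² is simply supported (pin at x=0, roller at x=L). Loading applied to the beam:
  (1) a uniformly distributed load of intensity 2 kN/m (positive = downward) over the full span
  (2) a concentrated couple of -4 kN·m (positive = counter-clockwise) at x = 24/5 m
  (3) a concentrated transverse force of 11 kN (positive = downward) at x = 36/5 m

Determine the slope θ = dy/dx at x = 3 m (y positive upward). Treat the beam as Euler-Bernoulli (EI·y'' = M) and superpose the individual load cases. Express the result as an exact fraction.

θ(3) = -42511/12500000 rad

Load 1 — uniform load w=2 kN/m over full span:
  θ_1 = -w(L³-6Lx²+4x³)/(24EI) = -2·(12³-6·12·3²+4·3³)/(24·50000) = -99/50000 rad
Load 2 — applied couple M₀=-4 kN·m at a=24/5 m (b=L-a=36/5):
  θ_2 = (M₀x²/(2L)+C₁)/EI  [x≤a] with C₁=M₀(3b²-L²)/(6L)=-16/25 = ((-4)·3²/(2·12)+(-16/25))/50000 = -107/2500000 rad
Load 3 — point force P=11 kN at a=36/5 m (b=L-a=24/5):
  θ_3 = -Pb(L²-b²-3x²)/(6LEI)  [x≤a] = -11·(24/5)·(12²-(24/5)²-3·3²)/(6·12·50000) = -8613/6250000 rad
Superposition: θ = Σ θ_i = -42511/12500000 rad ≈ -0.003401 rad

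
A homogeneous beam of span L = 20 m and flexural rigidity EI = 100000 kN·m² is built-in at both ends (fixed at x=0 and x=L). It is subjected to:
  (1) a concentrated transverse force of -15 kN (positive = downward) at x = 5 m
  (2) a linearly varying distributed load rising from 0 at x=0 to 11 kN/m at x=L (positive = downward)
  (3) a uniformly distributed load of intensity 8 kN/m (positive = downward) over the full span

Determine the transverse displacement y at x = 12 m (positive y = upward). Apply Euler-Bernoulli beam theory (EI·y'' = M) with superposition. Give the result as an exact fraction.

y(12) = -62731/1250000 m

Load 1 — point force P=-15 kN at a=5 m (b=L-a=15):
  y_1 = -Pa²(L-x)²(3bL-(3b+a)(L-x))/(6L³EI)  [x>a] = -(-15)·5²·(20-12)²·(3·15·20-(3·15+5)·(20-12))/(6·20³·100000) = 1/400 m
Load 2 — triangular load w₀=11 kN/m (0→w₀ over full span):
  y_2 = -w₀x²(L-x)²(x+2L)/(120LEI) = -11·12²·(20-12)²·(12+2·20)/(120·20·100000) = -1716/78125 m
Load 3 — uniform load w=8 kN/m over full span:
  y_3 = -wx²(L-x)²/(24EI) = -8·12²·(20-12)²/(24·100000) = -96/3125 m
Superposition: y = Σ y_i = -62731/1250000 m ≈ -0.050185 m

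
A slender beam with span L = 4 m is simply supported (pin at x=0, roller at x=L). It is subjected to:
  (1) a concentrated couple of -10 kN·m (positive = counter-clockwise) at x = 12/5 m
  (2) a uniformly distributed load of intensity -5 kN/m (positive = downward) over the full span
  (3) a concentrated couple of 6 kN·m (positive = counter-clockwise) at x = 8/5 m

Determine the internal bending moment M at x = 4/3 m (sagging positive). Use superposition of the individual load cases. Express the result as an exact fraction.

M(4/3) = -92/9 kN·m

Load 1 — applied couple M₀=-10 kN·m at a=12/5 m (b=L-a=8/5):
  M_1 = M₀x/L  [x≤a] = (-10)·(4/3)/4 = -10/3 kN·m
Load 2 — uniform load w=-5 kN/m over full span:
  M_2 = wx(L-x)/2 = (-5)·(4/3)·(4-(4/3))/2 = -80/9 kN·m
Load 3 — applied couple M₀=6 kN·m at a=8/5 m (b=L-a=12/5):
  M_3 = M₀x/L  [x≤a] = 6·(4/3)/4 = 2 kN·m
Superposition: M = Σ M_i = -92/9 kN·m ≈ -10.222222 kN·m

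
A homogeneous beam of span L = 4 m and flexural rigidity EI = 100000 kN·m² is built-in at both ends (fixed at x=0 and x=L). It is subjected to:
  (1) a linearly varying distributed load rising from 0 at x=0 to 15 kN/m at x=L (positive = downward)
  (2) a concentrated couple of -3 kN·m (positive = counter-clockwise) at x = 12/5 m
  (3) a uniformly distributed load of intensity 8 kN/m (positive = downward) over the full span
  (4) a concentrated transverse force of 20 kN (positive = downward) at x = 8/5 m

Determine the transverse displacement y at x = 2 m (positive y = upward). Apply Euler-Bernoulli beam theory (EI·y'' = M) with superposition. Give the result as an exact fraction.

y(2) = -1187/7500000 m

Load 1 — triangular load w₀=15 kN/m (0→w₀ over full span):
  y_1 = -w₀x²(L-x)²(x+2L)/(120LEI) = -15·2²·(4-2)²·(2+2·4)/(120·4·100000) = -1/20000 m
Load 2 — applied couple M₀=-3 kN·m at a=12/5 m (b=L-a=8/5):
  y_2 = (R_Ax³/6 - M_Ax²/2)/EI  [x≤a] with R_A=-27/25, M_A=-24/25 = ((-27/25)·2³/6 - (-24/25)·2²/2)/100000 = 3/625000 m
Load 3 — uniform load w=8 kN/m over full span:
  y_3 = -wx²(L-x)²/(24EI) = -8·2²·(4-2)²/(24·100000) = -1/18750 m
Load 4 — point force P=20 kN at a=8/5 m (b=L-a=12/5):
  y_4 = -Pa²(L-x)²(3bL-(3b+a)(L-x))/(6L³EI)  [x>a] = -20·(8/5)²·(4-2)²·(3·(12/5)·4-(3·(12/5)+(8/5))·(4-2))/(6·4³·100000) = -14/234375 m
Superposition: y = Σ y_i = -1187/7500000 m ≈ -0.000158 m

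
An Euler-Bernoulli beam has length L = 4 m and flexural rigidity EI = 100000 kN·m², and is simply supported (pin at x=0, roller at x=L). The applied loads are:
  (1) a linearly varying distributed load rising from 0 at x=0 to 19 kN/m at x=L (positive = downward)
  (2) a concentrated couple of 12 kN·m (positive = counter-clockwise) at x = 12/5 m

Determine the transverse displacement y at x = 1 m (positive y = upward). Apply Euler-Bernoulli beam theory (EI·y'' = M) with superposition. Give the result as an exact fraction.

Load 1 — triangular load w₀=19 kN/m (0→w₀ over full span):
  y_1 = -w₀x(7L⁴-10L²x²+3x⁴)/(360LEI) = -19·1·(7·4⁴-10·4²·1²+3·1⁴)/(360·4·100000) = -2071/9600000 m
Load 2 — applied couple M₀=12 kN·m at a=12/5 m (b=L-a=8/5):
  y_2 = (M₀x³/(6L)+C₁x)/EI  [x≤a] with C₁=M₀(3b²-L²)/(6L)=-104/25 = (12·1³/(6·4)+(-104/25)·1)/100000 = -183/5000000 m
Superposition: y = Σ y_i = -60559/240000000 m ≈ -0.000252 m

y(1) = -60559/240000000 m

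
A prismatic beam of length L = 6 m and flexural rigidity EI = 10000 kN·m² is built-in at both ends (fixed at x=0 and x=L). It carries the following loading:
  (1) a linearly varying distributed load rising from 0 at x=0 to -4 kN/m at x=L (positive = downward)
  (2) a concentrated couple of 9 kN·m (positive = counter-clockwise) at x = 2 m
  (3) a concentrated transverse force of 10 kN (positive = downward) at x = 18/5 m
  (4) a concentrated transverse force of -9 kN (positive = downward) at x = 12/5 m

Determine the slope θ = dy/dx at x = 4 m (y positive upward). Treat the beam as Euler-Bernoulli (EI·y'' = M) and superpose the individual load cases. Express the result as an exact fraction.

Load 1 — triangular load w₀=-4 kN/m (0→w₀ over full span):
  θ_1 = -w₀(2x(L-x)(L-2x)(x+2L)+x²(L-x)²)/(120LEI) = -(-4)·(2·4·(6-4)·(6-2·4)·(4+2·6)+4²·(6-4)²)/(120·6·10000) = -7/28125 rad
Load 2 — applied couple M₀=9 kN·m at a=2 m (b=L-a=4):
  θ_2 = (R_Ax²/2 - M_Ax - M₀(x-a))/EI  [x>a] with R_A=2, M_A=0 = (2·4²/2 - 0·4 - 9·(4-2))/10000 = -1/5000 rad
Load 3 — point force P=10 kN at a=18/5 m (b=L-a=12/5):
  θ_3 = Pa²(L-x)(2bL-(3b+a)(L-x))/(2L³EI)  [x>a] = 10·(18/5)²·(6-4)·(2·(12/5)·6-(3·(12/5)+(18/5))·(6-4))/(2·6³·10000) = 27/62500 rad
Load 4 — point force P=-9 kN at a=12/5 m (b=L-a=18/5):
  θ_4 = Pa²(L-x)(2bL-(3b+a)(L-x))/(2L³EI)  [x>a] = (-9)·(12/5)²·(6-4)·(2·(18/5)·6-(3·(18/5)+(12/5))·(6-4))/(2·6³·10000) = -63/156250 rad
Superposition: θ = Σ θ_i = -2363/5625000 rad ≈ -0.000420 rad

θ(4) = -2363/5625000 rad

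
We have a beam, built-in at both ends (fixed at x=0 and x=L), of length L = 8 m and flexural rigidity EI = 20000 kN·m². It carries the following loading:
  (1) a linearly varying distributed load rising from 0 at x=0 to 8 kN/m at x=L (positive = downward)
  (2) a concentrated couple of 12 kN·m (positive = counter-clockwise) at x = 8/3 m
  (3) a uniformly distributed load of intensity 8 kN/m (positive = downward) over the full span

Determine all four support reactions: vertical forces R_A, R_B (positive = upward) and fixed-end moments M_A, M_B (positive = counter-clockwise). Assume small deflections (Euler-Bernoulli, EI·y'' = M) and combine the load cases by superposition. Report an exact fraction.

Load 1 — triangular load w₀=8 kN/m (0→w₀ over full span):
  R_A = 3w₀L/20 = 3·8·8/20 = 48/5 kN
  M_A = w₀L²/30 = 8·8²/30 = 256/15 kN·m
  R_B = 7w₀L/20 = 7·8·8/20 = 112/5 kN
  M_B = -w₀L²/20 = -8·8²/20 = -128/5 kN·m
Load 2 — applied couple M₀=12 kN·m at a=8/3 m (b=L-a=16/3):
  R_A = 6M₀ab/L³ = 6·12·(8/3)·(16/3)/8³ = 2 kN
  M_A = M₀b(2a-b)/L² = 12·(16/3)·(2·(8/3)-(16/3))/8² = 0 kN·m
  R_B = -6M₀ab/L³ = -6·12·(8/3)·(16/3)/8³ = -2 kN
  M_B = M₀a(2b-a)/L² = 12·(8/3)·(2·(16/3)-(8/3))/8² = 4 kN·m
Load 3 — uniform load w=8 kN/m over full span:
  R_A = wL/2 = 8·8/2 = 32 kN
  M_A = wL²/12 = 8·8²/12 = 128/3 kN·m
  R_B = wL/2 = 8·8/2 = 32 kN
  M_B = -wL²/12 = -8·8²/12 = -128/3 kN·m
Superposition: R_A = 218/5 kN, M_A = 896/15 kN·m, R_B = 262/5 kN, M_B = -964/15 kN·m

R_A = 218/5 kN, M_A = 896/15 kN·m, R_B = 262/5 kN, M_B = -964/15 kN·m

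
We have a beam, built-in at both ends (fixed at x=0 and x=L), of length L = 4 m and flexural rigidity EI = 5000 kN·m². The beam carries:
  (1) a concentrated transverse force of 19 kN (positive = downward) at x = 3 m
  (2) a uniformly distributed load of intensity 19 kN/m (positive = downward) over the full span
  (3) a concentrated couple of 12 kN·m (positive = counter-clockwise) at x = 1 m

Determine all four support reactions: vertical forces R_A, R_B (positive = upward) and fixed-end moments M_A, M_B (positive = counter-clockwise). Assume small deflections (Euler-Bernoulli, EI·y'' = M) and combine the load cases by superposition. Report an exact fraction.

R_A = 1419/32 kN, M_A = 1279/48 kN·m, R_B = 1621/32 kN, M_B = -1549/48 kN·m

Load 1 — point force P=19 kN at a=3 m (b=L-a=1):
  R_A = Pb²(3a+b)/L³ = 19·1²·(3·3+1)/4³ = 95/32 kN
  M_A = Pab²/L² = 19·3·1²/4² = 57/16 kN·m
  R_B = Pa²(a+3b)/L³ = 19·3²·(3+3·1)/4³ = 513/32 kN
  M_B = -Pa²b/L² = -19·3²·1/4² = -171/16 kN·m
Load 2 — uniform load w=19 kN/m over full span:
  R_A = wL/2 = 19·4/2 = 38 kN
  M_A = wL²/12 = 19·4²/12 = 76/3 kN·m
  R_B = wL/2 = 19·4/2 = 38 kN
  M_B = -wL²/12 = -19·4²/12 = -76/3 kN·m
Load 3 — applied couple M₀=12 kN·m at a=1 m (b=L-a=3):
  R_A = 6M₀ab/L³ = 6·12·1·3/4³ = 27/8 kN
  M_A = M₀b(2a-b)/L² = 12·3·(2·1-3)/4² = -9/4 kN·m
  R_B = -6M₀ab/L³ = -6·12·1·3/4³ = -27/8 kN
  M_B = M₀a(2b-a)/L² = 12·1·(2·3-1)/4² = 15/4 kN·m
Superposition: R_A = 1419/32 kN, M_A = 1279/48 kN·m, R_B = 1621/32 kN, M_B = -1549/48 kN·m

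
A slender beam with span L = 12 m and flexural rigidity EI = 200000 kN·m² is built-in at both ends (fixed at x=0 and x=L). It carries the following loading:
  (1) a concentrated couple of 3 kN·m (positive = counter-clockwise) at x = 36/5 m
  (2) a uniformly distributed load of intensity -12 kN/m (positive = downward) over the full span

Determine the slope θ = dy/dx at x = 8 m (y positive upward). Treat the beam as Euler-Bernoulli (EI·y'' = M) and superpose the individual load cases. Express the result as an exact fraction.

Load 1 — applied couple M₀=3 kN·m at a=36/5 m (b=L-a=24/5):
  θ_1 = (R_Ax²/2 - M_Ax - M₀(x-a))/EI  [x>a] with R_A=9/25, M_A=24/25 = ((9/25)·8²/2 - (24/25)·8 - 3·(8-(36/5)))/200000 = 9/1250000 rad
Load 2 — uniform load w=-12 kN/m over full span:
  θ_2 = -wx(L-x)(L-2x)/(12EI) = -(-12)·8·(12-8)·(12-2·8)/(12·200000) = -2/3125 rad
Superposition: θ = Σ θ_i = -791/1250000 rad ≈ -0.000633 rad

θ(8) = -791/1250000 rad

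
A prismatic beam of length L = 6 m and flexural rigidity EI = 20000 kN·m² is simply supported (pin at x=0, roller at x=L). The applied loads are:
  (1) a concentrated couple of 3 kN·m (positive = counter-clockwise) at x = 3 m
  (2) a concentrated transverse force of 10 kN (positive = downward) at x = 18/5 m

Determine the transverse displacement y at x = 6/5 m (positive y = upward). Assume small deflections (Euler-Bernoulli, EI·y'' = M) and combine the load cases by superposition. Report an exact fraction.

Load 1 — applied couple M₀=3 kN·m at a=3 m (b=L-a=3):
  y_1 = (M₀x³/(6L)+C₁x)/EI  [x≤a] with C₁=M₀(3b²-L²)/(6L)=-3/4 = (3·(6/5)³/(6·6)+(-3/4)·(6/5))/20000 = -189/5000000 m
Load 2 — point force P=10 kN at a=18/5 m (b=L-a=12/5):
  y_2 = -Pbx(L²-b²-x²)/(6LEI)  [x≤a] = -10·(12/5)·(6/5)·(6²-(12/5)²-(6/5)²)/(6·6·20000) = -18/15625 m
Superposition: y = Σ y_i = -5949/5000000 m ≈ -0.001190 m

y(6/5) = -5949/5000000 m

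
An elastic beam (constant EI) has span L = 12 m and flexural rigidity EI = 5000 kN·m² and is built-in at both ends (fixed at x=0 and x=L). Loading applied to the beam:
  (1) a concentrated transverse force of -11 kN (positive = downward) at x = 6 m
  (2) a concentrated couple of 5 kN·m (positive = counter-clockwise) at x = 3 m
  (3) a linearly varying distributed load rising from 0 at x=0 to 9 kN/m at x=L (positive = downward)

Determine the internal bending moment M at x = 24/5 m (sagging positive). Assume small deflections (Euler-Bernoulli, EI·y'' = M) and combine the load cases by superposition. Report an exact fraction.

Load 1 — point force P=-11 kN at a=6 m (b=L-a=6):
  M_1 = Pb²(3a+b)x/L³ - Pab²/L²  [x≤a] = (-11)·6²·(3·6+6)·(24/5)/12³ - (-11)·6·6²/12² = -99/10 kN·m
Load 2 — applied couple M₀=5 kN·m at a=3 m (b=L-a=9):
  M_2 = R_Ax - M_A - M₀  [x>a] with R_A=15/32, M_A=-15/16 = (15/32)·(24/5) - (-15/16) - 5 = -29/16 kN·m
Load 3 — triangular load w₀=9 kN/m (0→w₀ over full span):
  M_3 = 3w₀Lx/20 - w₀L²/30 - w₀x³/(6L) = 3·9·12·(24/5)/20 - 9·12²/30 - 9·(24/5)³/(6·12) = 2592/125 kN·m
Superposition: M = Σ M_i = 18047/2000 kN·m ≈ 9.023500 kN·m

M(24/5) = 18047/2000 kN·m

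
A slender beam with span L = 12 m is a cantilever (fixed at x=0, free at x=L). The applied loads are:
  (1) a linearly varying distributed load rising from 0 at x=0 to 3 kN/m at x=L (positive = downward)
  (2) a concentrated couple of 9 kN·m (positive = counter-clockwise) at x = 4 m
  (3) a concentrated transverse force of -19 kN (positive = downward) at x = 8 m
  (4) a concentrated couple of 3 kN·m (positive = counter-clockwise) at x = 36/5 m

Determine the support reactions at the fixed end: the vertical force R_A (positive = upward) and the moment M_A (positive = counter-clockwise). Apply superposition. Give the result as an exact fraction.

R_A = -1 kN, M_A = -20 kN·m

Load 1 — triangular load w₀=3 kN/m (0→w₀ over full span):
  R_A = w₀L/2 = 3·12/2 = 18 kN
  M_A = w₀L²/3 = 3·12²/3 = 144 kN·m
Load 2 — applied couple M₀=9 kN·m at a=4 m (b=L-a=8):
  R_A = 0 kN
  M_A = -M₀ = -9 kN·m
Load 3 — point force P=-19 kN at a=8 m (b=L-a=4):
  R_A = P = (-19) = -19 kN
  M_A = Pa = (-19)·8 = -152 kN·m
Load 4 — applied couple M₀=3 kN·m at a=36/5 m (b=L-a=24/5):
  R_A = 0 kN
  M_A = -M₀ = -3 kN·m
Superposition: R_A = -1 kN, M_A = -20 kN·m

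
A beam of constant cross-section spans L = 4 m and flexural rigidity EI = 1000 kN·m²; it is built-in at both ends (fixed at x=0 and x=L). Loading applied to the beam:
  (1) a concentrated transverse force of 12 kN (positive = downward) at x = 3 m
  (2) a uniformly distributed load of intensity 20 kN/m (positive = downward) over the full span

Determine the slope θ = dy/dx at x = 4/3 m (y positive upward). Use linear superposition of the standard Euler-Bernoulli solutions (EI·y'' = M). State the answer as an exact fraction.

θ(4/3) = -187/20250 rad

Load 1 — point force P=12 kN at a=3 m (b=L-a=1):
  θ_1 = -Pb²x(2aL-(3a+b)x)/(2L³EI)  [x≤a] = -12·1²·(4/3)·(2·3·4-(3·3+1)·(4/3))/(2·4³·1000) = -1/750 rad
Load 2 — uniform load w=20 kN/m over full span:
  θ_2 = -wx(L-x)(L-2x)/(12EI) = -20·(4/3)·(4-(4/3))·(4-2·(4/3))/(12·1000) = -16/2025 rad
Superposition: θ = Σ θ_i = -187/20250 rad ≈ -0.009235 rad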